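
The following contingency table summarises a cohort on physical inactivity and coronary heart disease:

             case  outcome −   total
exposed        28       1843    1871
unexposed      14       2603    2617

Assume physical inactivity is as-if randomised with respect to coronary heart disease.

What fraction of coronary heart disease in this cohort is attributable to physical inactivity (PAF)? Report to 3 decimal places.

p₁ = P(outcome | exposed) = 28/1871 = 0.014965
p₀ = P(outcome | unexposed) = 14/2617 = 0.0053496
Exposure prevalence π = 1871/4488 = 0.41689; overall risk P(Y=1) = 0.0093583.
Under exogeneity, PAF = [P(Y=1) − p₀]/P(Y=1).
PAF = (0.0093583 − 0.0053496) / 0.0093583 ≈ 0.4284

PAF ≈ 0.428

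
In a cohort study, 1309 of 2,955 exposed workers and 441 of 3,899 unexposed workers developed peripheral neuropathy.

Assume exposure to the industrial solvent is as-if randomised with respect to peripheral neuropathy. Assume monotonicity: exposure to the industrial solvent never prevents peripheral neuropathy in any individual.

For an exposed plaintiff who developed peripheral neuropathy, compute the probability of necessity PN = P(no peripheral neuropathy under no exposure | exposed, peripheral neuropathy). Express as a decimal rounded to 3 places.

p₁ = P(outcome | exposed) = 1309/2955 = 0.44298
p₀ = P(outcome | unexposed) = 441/3899 = 0.11311
Under exogeneity and monotonicity, PN = (p₁ − p₀) / p₁.
PN = (0.44298 − 0.11311) / 0.44298 = 0.32987 / 0.44298 ≈ 0.7447

PN ≈ 0.745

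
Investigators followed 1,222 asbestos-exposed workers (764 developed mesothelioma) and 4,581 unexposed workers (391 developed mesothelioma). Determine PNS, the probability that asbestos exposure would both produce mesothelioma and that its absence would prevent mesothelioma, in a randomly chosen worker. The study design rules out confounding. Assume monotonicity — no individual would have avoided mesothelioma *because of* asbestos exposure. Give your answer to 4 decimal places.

p₁ = P(outcome | exposed) = 764/1222 = 0.6252
p₀ = P(outcome | unexposed) = 391/4581 = 0.085353
Under exogeneity and monotonicity, PNS = p₁ − p₀.
PNS = 0.6252 − 0.085353 = 0.53985

PNS ≈ 0.5399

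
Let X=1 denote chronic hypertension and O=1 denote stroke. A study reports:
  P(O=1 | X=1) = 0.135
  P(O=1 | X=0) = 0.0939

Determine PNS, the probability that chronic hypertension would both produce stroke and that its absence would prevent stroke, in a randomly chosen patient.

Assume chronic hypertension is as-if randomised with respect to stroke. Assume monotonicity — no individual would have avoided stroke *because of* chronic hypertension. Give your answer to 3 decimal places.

PNS ≈ 0.041

Let p₁ = 0.135, p₀ = 0.0939.
Under exogeneity and monotonicity, PNS = p₁ − p₀.
PNS = 0.135 − 0.0939 = 0.0411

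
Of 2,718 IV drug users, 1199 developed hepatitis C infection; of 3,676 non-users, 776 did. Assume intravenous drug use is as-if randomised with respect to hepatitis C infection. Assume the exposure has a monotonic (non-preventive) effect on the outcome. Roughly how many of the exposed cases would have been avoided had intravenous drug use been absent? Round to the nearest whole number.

p₁ = P(outcome | exposed) = 1199/2718 = 0.44113
p₀ = P(outcome | unexposed) = 776/3676 = 0.2111
PN = (p₁ − p₀)/p₁ = (0.44113 − 0.2111) / 0.44113 ≈ 0.52146.
Attributable cases ≈ PN × (exposed cases) = 0.52146 × 1199 ≈ 625.23.

about 625 cases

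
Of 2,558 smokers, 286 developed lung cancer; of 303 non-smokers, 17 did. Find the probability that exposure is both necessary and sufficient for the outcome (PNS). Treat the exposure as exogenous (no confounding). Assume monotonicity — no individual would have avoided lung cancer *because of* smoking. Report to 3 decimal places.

p₁ = P(outcome | exposed) = 286/2558 = 0.11181
p₀ = P(outcome | unexposed) = 17/303 = 0.056106
Under exogeneity and monotonicity, PNS = p₁ − p₀.
PNS = 0.11181 − 0.056106 = 0.0557

PNS ≈ 0.056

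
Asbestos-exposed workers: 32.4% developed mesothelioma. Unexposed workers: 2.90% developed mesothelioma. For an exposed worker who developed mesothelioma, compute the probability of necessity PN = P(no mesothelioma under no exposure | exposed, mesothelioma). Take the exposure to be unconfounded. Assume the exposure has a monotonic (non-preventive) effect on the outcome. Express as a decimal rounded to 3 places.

p₁ = 0.324, p₀ = 0.029.
Under exogeneity and monotonicity, PN = (p₁ − p₀) / p₁.
PN = (0.324 − 0.029) / 0.324 = 0.295 / 0.324 ≈ 0.9105

PN ≈ 0.910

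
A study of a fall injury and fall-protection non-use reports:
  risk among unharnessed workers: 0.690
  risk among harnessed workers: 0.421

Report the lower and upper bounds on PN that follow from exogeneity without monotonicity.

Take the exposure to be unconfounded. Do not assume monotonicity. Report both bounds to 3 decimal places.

0.390 ≤ PN ≤ 0.839

Let p₁ = 0.69, p₀ = 0.421.
Under exogeneity alone the bounds on PN are max{0,(p₁−p₀)/p₁} ≤ PN ≤ min{1,(1−p₀)/p₁}.
  lower = (p₁ − p₀)/p₁ = 0.269 / 0.69 ≈ 0.3899
  upper = min{1, (1 − p₀)/p₁} = 0.579 / 0.69 ≈ 0.8391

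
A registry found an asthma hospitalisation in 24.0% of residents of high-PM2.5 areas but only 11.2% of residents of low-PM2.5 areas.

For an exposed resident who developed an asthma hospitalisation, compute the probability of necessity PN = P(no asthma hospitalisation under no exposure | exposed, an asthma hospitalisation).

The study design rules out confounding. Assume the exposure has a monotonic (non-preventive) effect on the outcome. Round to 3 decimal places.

p₁ = 0.24, p₀ = 0.112.
Under exogeneity and monotonicity, PN = (p₁ − p₀) / p₁.
PN = (0.24 − 0.112) / 0.24 = 0.128 / 0.24 ≈ 0.5333

PN ≈ 0.533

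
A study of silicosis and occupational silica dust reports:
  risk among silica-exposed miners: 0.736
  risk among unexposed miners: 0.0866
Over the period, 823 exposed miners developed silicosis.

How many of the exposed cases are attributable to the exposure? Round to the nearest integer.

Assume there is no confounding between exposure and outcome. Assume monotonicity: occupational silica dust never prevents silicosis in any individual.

Let p₁ = 0.736, p₀ = 0.0866.
PN = (p₁ − p₀)/p₁ = (0.736 − 0.0866) / 0.736 ≈ 0.88234.
Attributable cases ≈ PN × (exposed cases) = 0.88234 × 823 ≈ 726.16.

about 726 cases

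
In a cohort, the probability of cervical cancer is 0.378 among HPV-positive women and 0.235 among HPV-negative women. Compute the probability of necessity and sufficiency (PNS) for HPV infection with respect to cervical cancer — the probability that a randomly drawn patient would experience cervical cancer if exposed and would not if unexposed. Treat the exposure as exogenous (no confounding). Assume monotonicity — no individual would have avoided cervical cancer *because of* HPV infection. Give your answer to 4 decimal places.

Let p₁ = 0.378, p₀ = 0.235.
Under exogeneity and monotonicity, PNS = p₁ − p₀.
PNS = 0.378 − 0.235 = 0.143

PNS ≈ 0.1430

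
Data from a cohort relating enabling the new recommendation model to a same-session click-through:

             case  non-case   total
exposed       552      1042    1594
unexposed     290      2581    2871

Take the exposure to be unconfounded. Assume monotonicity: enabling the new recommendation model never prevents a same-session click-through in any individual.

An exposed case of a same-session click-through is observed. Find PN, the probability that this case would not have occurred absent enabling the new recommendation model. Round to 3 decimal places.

p₁ = P(outcome | exposed) = 552/1594 = 0.3463
p₀ = P(outcome | unexposed) = 290/2871 = 0.10101
Under exogeneity and monotonicity, PN = (p₁ − p₀) / p₁.
PN = (0.3463 − 0.10101) / 0.3463 = 0.24529 / 0.3463 ≈ 0.7083

PN ≈ 0.708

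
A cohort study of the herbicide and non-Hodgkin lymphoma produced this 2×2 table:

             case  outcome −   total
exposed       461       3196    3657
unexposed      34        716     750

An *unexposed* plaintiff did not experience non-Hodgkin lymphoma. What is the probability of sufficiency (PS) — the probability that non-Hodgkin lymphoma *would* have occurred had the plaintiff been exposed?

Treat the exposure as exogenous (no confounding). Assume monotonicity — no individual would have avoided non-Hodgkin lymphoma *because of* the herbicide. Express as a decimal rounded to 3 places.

p₁ = P(outcome | exposed) = 461/3657 = 0.12606
p₀ = P(outcome | unexposed) = 34/750 = 0.045333
Under exogeneity and monotonicity, PS = (p₁ − p₀)/(1 − p₀).
PS = (0.12606 − 0.045333) / 0.95467 ≈ 0.0846

PS ≈ 0.085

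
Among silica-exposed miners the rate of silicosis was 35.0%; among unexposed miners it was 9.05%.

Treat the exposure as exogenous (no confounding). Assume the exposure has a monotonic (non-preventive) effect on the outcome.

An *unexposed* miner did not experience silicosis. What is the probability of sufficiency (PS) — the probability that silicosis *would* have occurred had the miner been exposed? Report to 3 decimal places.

PS ≈ 0.285

p₁ = 0.35, p₀ = 0.0905.
Under exogeneity and monotonicity, PS = (p₁ − p₀) / (1 − p₀).
PS = (0.35 − 0.0905) / (1 − 0.0905) = 0.2595 / 0.9095 ≈ 0.2853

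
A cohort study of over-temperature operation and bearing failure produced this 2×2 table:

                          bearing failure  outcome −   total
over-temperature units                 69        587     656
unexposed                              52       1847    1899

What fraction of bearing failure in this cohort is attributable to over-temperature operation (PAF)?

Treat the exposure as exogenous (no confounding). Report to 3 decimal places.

p₁ = P(outcome | exposed) = 69/656 = 0.10518
p₀ = P(outcome | unexposed) = 52/1899 = 0.027383
Exposure prevalence π = 656/2555 = 0.25675; overall risk P(Y=1) = 0.047358.
Under exogeneity, PAF = [P(Y=1) − p₀]/P(Y=1).
PAF = (0.047358 − 0.027383) / 0.047358 ≈ 0.4218

PAF ≈ 0.422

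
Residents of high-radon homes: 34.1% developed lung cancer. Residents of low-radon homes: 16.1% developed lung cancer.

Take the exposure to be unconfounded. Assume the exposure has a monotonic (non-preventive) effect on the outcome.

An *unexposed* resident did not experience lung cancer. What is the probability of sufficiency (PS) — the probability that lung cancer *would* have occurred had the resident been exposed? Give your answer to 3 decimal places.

PS ≈ 0.215

p₁ = 0.341, p₀ = 0.161.
Under exogeneity and monotonicity, PS = (p₁ − p₀) / (1 − p₀).
PS = (0.341 − 0.161) / (1 − 0.161) = 0.18 / 0.839 ≈ 0.2145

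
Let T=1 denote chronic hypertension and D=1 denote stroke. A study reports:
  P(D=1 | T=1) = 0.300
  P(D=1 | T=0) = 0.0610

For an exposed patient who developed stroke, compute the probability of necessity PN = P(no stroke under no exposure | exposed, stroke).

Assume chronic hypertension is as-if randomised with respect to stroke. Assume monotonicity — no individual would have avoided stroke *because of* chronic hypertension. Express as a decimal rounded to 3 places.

Let p₁ = 0.3, p₀ = 0.061.
Under exogeneity and monotonicity, PN = (p₁ − p₀) / p₁.
PN = (0.3 − 0.061) / 0.3 = 0.239 / 0.3 ≈ 0.7967

PN ≈ 0.797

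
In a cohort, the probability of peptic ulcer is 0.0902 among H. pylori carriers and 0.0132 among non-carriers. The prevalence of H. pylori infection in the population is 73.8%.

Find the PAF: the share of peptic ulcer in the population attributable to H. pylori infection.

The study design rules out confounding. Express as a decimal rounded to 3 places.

PAF ≈ 0.811

Let p₁ = 0.0902, p₀ = 0.0132.
Overall risk P(Y=1) = π·p₁ + (1−π)·p₀ = 0.738×0.0902 + 0.262×0.0132 = 0.070026.
Under exogeneity, PAF = [P(Y=1) − p₀] / P(Y=1).
PAF = (0.070026 − 0.0132) / 0.070026 ≈ 0.8115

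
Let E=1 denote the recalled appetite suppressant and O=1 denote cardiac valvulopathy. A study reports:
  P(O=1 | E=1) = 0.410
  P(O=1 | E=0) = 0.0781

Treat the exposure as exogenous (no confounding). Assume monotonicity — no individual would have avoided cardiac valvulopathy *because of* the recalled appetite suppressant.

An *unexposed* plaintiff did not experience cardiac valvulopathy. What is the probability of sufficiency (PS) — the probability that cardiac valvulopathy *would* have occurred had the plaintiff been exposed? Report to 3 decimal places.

PS ≈ 0.360

Let p₁ = 0.41, p₀ = 0.0781.
Under exogeneity and monotonicity, PS = (p₁ − p₀) / (1 − p₀).
PS = (0.41 − 0.0781) / (1 − 0.0781) = 0.3319 / 0.9219 ≈ 0.3600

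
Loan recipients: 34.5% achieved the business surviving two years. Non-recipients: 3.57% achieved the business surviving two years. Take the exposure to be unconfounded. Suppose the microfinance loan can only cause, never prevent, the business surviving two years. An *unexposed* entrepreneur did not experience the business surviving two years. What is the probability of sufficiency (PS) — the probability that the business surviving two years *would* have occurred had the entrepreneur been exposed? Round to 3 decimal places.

p₁ = 0.345, p₀ = 0.0357.
Under exogeneity and monotonicity, PS = (p₁ − p₀) / (1 − p₀).
PS = (0.345 − 0.0357) / (1 − 0.0357) = 0.3093 / 0.9643 ≈ 0.3208

PS ≈ 0.321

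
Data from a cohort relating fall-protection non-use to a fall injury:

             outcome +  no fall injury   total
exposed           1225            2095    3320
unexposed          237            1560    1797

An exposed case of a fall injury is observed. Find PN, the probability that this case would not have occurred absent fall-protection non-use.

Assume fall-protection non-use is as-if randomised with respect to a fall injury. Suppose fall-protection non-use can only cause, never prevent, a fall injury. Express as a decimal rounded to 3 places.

p₁ = P(outcome | exposed) = 1225/3320 = 0.36898
p₀ = P(outcome | unexposed) = 237/1797 = 0.13189
Under exogeneity and monotonicity, PN = (p₁ − p₀) / p₁.
PN = (0.36898 − 0.13189) / 0.36898 = 0.23709 / 0.36898 ≈ 0.6426

PN ≈ 0.643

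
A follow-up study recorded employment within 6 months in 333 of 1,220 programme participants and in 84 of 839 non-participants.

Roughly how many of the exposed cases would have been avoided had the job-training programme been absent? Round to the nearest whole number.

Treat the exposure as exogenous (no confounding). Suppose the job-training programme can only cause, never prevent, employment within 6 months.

about 211 cases

p₁ = P(outcome | exposed) = 333/1220 = 0.27295
p₀ = P(outcome | unexposed) = 84/839 = 0.10012
PN = (p₁ − p₀)/p₁ = (0.27295 − 0.10012) / 0.27295 ≈ 0.63320.
Attributable cases ≈ PN × (exposed cases) = 0.63320 × 333 ≈ 210.85.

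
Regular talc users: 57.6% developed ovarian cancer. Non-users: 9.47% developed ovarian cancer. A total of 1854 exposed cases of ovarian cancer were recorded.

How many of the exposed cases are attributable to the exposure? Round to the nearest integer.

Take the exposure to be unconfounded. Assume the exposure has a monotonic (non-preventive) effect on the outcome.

about 1549 cases

p₁ = 0.576, p₀ = 0.0947.
PN = (p₁ − p₀)/p₁ = (0.576 − 0.0947) / 0.576 ≈ 0.83559.
Attributable cases ≈ PN × (exposed cases) = 0.83559 × 1854 ≈ 1549.18.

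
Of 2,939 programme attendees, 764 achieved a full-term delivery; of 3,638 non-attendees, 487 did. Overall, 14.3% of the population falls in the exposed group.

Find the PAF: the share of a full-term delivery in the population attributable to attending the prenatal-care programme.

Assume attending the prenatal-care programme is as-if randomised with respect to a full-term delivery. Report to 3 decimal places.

p₁ = P(outcome | exposed) = 764/2939 = 0.25995
p₀ = P(outcome | unexposed) = 487/3638 = 0.13386
Overall risk P(Y=1) = π·p₁ + (1−π)·p₀ = 0.143×0.25995 + 0.857×0.13386 = 0.1519.
Under exogeneity, PAF = [P(Y=1) − p₀] / P(Y=1).
PAF = (0.1519 − 0.13386) / 0.1519 ≈ 0.1187

PAF ≈ 0.119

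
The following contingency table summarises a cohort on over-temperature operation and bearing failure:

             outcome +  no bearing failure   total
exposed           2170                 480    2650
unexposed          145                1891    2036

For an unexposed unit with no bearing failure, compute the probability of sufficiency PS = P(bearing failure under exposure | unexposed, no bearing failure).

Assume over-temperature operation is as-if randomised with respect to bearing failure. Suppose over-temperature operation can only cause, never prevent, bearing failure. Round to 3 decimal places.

PS ≈ 0.805

p₁ = P(outcome | exposed) = 2170/2650 = 0.81887
p₀ = P(outcome | unexposed) = 145/2036 = 0.071218
Under exogeneity and monotonicity, PS = (p₁ − p₀) / (1 − p₀).
PS = (0.81887 − 0.071218) / (1 − 0.071218) = 0.74765 / 0.92878 ≈ 0.8050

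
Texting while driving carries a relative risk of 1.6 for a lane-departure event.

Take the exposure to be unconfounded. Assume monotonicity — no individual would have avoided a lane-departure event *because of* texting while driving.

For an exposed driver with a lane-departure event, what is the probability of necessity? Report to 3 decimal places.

PN ≈ 0.375

Under exogeneity and monotonicity, PN = (RR − 1) / RR = 1 − 1/RR.
PN = (1.6 − 1) / 1.6 = 0.6 / 1.6 ≈ 0.3750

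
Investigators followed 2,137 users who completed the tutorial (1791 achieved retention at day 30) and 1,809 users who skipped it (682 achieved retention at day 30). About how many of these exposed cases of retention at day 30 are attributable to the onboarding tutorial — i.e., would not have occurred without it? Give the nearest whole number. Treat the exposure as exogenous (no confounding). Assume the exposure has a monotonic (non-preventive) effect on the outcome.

p₁ = P(outcome | exposed) = 1791/2137 = 0.83809
p₀ = P(outcome | unexposed) = 682/1809 = 0.377
PN = (p₁ − p₀)/p₁ = (0.83809 − 0.377) / 0.83809 ≈ 0.55016.
Attributable cases ≈ PN × (exposed cases) = 0.55016 × 1791 ≈ 985.34.

about 985 cases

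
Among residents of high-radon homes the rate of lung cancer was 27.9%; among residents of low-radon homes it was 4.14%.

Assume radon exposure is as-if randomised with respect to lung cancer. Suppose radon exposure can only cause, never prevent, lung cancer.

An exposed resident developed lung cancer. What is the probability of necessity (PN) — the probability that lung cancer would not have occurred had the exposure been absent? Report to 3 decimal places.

PN ≈ 0.852

p₁ = 0.279, p₀ = 0.0414.
Under exogeneity and monotonicity, PN = (p₁ − p₀) / p₁.
PN = (0.279 − 0.0414) / 0.279 = 0.2376 / 0.279 ≈ 0.8516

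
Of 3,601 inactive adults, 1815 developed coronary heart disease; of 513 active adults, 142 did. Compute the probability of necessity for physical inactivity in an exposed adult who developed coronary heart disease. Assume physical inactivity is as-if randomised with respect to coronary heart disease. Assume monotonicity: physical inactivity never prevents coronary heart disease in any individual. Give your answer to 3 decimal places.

PN ≈ 0.451

p₁ = P(outcome | exposed) = 1815/3601 = 0.50403
p₀ = P(outcome | unexposed) = 142/513 = 0.2768
Under exogeneity and monotonicity, PN = (p₁ − p₀) / p₁.
PN = (0.50403 − 0.2768) / 0.50403 = 0.22722 / 0.50403 ≈ 0.4508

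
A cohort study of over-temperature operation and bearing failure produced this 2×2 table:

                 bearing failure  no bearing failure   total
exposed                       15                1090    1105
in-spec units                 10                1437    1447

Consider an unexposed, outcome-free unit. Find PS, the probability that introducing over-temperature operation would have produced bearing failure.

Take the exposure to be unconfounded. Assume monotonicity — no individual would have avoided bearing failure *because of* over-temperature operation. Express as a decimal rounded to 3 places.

p₁ = P(outcome | exposed) = 15/1105 = 0.013575
p₀ = P(outcome | unexposed) = 10/1447 = 0.0069109
Under exogeneity and monotonicity, PS = (p₁ − p₀) / (1 − p₀).
PS = (0.013575 − 0.0069109) / (1 − 0.0069109) = 0.0066638 / 0.99309 ≈ 0.0067

PS ≈ 0.007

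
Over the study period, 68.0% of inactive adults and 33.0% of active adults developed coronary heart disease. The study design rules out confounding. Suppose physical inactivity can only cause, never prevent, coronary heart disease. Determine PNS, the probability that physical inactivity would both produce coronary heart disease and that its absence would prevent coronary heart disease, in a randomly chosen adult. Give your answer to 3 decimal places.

p₁ = 0.68, p₀ = 0.33.
Under exogeneity and monotonicity, PNS = p₁ − p₀.
PNS = 0.68 − 0.33 = 0.35

PNS ≈ 0.350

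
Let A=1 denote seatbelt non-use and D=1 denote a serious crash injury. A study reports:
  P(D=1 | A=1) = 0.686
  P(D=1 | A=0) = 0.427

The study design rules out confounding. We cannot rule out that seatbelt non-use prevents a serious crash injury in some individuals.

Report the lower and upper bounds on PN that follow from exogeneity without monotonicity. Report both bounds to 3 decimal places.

0.378 ≤ PN ≤ 0.835

Let p₁ = 0.686, p₀ = 0.427.
Under exogeneity alone the bounds on PN are max{0,(p₁−p₀)/p₁} ≤ PN ≤ min{1,(1−p₀)/p₁}.
  lower = (p₁ − p₀)/p₁ = 0.259 / 0.686 ≈ 0.3776
  upper = min{1, (1 − p₀)/p₁} = 0.573 / 0.686 ≈ 0.8353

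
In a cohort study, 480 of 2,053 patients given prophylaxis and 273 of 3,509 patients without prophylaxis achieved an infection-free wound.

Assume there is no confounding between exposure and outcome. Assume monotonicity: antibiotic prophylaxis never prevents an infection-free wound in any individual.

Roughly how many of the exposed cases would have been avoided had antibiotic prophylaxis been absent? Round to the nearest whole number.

about 320 cases

p₁ = P(outcome | exposed) = 480/2053 = 0.2338
p₀ = P(outcome | unexposed) = 273/3509 = 0.0778
PN = (p₁ − p₀)/p₁ = (0.2338 − 0.0778) / 0.2338 ≈ 0.66724.
Attributable cases ≈ PN × (exposed cases) = 0.66724 × 480 ≈ 320.28.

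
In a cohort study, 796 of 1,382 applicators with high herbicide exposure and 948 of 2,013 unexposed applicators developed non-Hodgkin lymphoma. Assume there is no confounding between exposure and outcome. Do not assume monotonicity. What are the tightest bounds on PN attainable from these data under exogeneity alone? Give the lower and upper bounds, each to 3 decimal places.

p₁ = P(outcome | exposed) = 796/1382 = 0.57598
p₀ = P(outcome | unexposed) = 948/2013 = 0.47094
Under exogeneity alone the bounds on PN are max{0,(p₁−p₀)/p₁} ≤ PN ≤ min{1,(1−p₀)/p₁}.
  lower = (p₁ − p₀)/p₁ = 0.10504 / 0.57598 ≈ 0.1824
  upper = min{1, (1 − p₀)/p₁} = 0.52906 / 0.57598 ≈ 0.9185

0.182 ≤ PN ≤ 0.919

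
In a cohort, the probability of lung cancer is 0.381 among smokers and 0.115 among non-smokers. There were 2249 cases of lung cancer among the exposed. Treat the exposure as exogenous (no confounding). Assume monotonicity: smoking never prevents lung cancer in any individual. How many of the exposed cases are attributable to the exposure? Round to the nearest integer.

Let p₁ = 0.381, p₀ = 0.115.
PN = (p₁ − p₀)/p₁ = (0.381 − 0.115) / 0.381 ≈ 0.69816.
Attributable cases ≈ PN × (exposed cases) = 0.69816 × 2249 ≈ 1570.17.

about 1570 cases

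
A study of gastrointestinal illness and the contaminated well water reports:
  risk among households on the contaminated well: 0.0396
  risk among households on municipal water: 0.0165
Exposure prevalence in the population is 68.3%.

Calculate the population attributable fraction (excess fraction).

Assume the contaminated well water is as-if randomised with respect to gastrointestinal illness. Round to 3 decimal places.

Let p₁ = 0.0396, p₀ = 0.0165.
Overall risk P(Y=1) = π·p₁ + (1−π)·p₀ = 0.683×0.0396 + 0.317×0.0165 = 0.032277.
Under exogeneity, PAF = [P(Y=1) − p₀] / P(Y=1).
PAF = (0.032277 − 0.0165) / 0.032277 ≈ 0.4888

PAF ≈ 0.489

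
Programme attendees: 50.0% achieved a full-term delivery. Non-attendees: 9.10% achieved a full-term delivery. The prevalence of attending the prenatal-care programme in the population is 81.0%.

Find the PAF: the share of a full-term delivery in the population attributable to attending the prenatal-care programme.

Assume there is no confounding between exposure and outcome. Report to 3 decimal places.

p₁ = 0.5, p₀ = 0.091.
Overall risk P(Y=1) = π·p₁ + (1−π)·p₀ = 0.81×0.5 + 0.19×0.091 = 0.42229.
Under exogeneity, PAF = [P(Y=1) − p₀] / P(Y=1).
PAF = (0.42229 − 0.091) / 0.42229 ≈ 0.7845

PAF ≈ 0.785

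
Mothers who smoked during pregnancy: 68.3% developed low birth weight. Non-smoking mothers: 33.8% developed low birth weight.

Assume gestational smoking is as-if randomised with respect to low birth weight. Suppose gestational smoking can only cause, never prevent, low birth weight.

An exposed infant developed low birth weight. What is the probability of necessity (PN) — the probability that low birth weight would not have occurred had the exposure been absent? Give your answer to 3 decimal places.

p₁ = 0.683, p₀ = 0.338.
Under exogeneity and monotonicity, PN = (p₁ − p₀) / p₁.
PN = (0.683 − 0.338) / 0.683 = 0.345 / 0.683 ≈ 0.5051

PN ≈ 0.505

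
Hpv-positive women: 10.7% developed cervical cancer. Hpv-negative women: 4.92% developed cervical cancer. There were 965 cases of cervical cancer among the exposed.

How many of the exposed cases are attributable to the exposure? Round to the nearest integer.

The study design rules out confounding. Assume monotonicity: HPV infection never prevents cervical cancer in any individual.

about 521 cases

p₁ = 0.107, p₀ = 0.0492.
PN = (p₁ − p₀)/p₁ = (0.107 − 0.0492) / 0.107 ≈ 0.54019.
Attributable cases ≈ PN × (exposed cases) = 0.54019 × 965 ≈ 521.28.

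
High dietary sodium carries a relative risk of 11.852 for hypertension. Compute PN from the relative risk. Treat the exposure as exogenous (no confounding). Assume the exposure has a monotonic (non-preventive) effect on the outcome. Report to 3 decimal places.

Under exogeneity and monotonicity, PN = (RR − 1) / RR = 1 − 1/RR.
PN = (11.852 − 1) / 11.852 = 10.85 / 11.852 ≈ 0.9156

PN ≈ 0.916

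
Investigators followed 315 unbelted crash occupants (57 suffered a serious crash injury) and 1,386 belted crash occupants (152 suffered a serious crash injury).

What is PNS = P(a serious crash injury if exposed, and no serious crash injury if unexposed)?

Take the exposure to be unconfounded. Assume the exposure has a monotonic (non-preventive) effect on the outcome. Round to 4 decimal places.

p₁ = P(outcome | exposed) = 57/315 = 0.18095
p₀ = P(outcome | unexposed) = 152/1386 = 0.10967
Under exogeneity and monotonicity, PNS = p₁ − p₀.
PNS = 0.18095 − 0.10967 = 0.071284

PNS ≈ 0.0713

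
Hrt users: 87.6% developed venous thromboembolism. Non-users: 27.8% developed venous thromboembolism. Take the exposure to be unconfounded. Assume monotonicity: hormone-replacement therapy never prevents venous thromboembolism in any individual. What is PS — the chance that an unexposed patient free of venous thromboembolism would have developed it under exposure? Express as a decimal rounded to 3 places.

PS ≈ 0.828

p₁ = 0.876, p₀ = 0.278.
Under exogeneity and monotonicity, PS = (p₁ − p₀) / (1 − p₀).
PS = (0.876 − 0.278) / (1 − 0.278) = 0.598 / 0.722 ≈ 0.8283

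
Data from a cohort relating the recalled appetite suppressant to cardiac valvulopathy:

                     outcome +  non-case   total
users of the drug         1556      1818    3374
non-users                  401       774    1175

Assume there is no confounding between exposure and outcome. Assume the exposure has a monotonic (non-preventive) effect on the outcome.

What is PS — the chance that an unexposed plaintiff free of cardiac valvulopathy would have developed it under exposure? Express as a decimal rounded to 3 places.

PS ≈ 0.182

p₁ = P(outcome | exposed) = 1556/3374 = 0.46117
p₀ = P(outcome | unexposed) = 401/1175 = 0.34128
Under exogeneity and monotonicity, PS = (p₁ − p₀)/(1 − p₀).
PS = (0.46117 − 0.34128) / 0.65872 ≈ 0.1820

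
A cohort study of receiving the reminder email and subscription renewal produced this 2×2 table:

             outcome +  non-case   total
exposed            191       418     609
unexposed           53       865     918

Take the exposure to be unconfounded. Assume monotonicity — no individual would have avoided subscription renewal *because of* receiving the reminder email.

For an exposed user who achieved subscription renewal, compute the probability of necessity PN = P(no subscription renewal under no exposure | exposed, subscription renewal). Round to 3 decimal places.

p₁ = P(outcome | exposed) = 191/609 = 0.31363
p₀ = P(outcome | unexposed) = 53/918 = 0.057734
Under exogeneity and monotonicity, PN = (p₁ − p₀) / p₁.
PN = (0.31363 − 0.057734) / 0.31363 = 0.25589 / 0.31363 ≈ 0.8159

PN ≈ 0.816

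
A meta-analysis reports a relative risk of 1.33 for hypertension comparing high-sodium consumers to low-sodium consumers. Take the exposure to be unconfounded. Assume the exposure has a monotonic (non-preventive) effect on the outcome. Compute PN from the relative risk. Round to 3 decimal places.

Under exogeneity and monotonicity, PN = (RR − 1) / RR = 1 − 1/RR.
PN = (1.33 − 1) / 1.33 = 0.33 / 1.33 ≈ 0.2481

PN ≈ 0.248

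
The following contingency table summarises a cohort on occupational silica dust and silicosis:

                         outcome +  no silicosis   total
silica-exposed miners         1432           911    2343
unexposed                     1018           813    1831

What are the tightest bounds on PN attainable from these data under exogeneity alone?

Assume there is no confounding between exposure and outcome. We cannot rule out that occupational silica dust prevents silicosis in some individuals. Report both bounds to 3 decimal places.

0.090 ≤ PN ≤ 0.726

p₁ = P(outcome | exposed) = 1432/2343 = 0.61118
p₀ = P(outcome | unexposed) = 1018/1831 = 0.55598
Under exogeneity alone the bounds on PN are max{0,(p₁−p₀)/p₁} ≤ PN ≤ min{1,(1−p₀)/p₁}.
  lower = (p₁ − p₀)/p₁ = 0.055202 / 0.61118 ≈ 0.0903
  upper = min{1, (1 − p₀)/p₁} = 0.44402 / 0.61118 ≈ 0.7265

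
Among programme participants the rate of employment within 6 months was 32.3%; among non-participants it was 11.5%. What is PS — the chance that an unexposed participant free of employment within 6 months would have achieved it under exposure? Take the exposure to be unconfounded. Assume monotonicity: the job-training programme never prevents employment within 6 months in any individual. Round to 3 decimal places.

p₁ = 0.323, p₀ = 0.115.
Under exogeneity and monotonicity, PS = (p₁ − p₀) / (1 − p₀).
PS = (0.323 − 0.115) / (1 − 0.115) = 0.208 / 0.885 ≈ 0.2350

PS ≈ 0.235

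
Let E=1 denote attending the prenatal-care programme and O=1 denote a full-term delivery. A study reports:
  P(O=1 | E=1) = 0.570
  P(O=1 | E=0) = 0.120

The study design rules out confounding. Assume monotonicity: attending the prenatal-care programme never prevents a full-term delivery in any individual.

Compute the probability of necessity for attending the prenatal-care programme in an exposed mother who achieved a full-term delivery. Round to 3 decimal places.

PN ≈ 0.789

Let p₁ = 0.57, p₀ = 0.12.
Under exogeneity and monotonicity, PN = (p₁ − p₀) / p₁.
PN = (0.57 − 0.12) / 0.57 = 0.45 / 0.57 ≈ 0.7895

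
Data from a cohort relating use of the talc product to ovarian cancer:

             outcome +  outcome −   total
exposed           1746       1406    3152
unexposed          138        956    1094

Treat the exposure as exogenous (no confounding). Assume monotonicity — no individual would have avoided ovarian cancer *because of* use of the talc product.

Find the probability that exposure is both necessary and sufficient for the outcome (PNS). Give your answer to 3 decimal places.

PNS ≈ 0.428

p₁ = P(outcome | exposed) = 1746/3152 = 0.55393
p₀ = P(outcome | unexposed) = 138/1094 = 0.12614
Under exogeneity and monotonicity, PNS = p₁ − p₀.
PNS = 0.55393 − 0.12614 = 0.42779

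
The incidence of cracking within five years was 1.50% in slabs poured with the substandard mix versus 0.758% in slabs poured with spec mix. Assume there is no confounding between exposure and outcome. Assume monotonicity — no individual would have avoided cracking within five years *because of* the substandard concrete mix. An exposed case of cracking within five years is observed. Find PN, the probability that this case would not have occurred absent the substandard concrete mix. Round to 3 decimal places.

p₁ = 0.015, p₀ = 0.00758.
Under exogeneity and monotonicity, PN = (p₁ − p₀) / p₁.
PN = (0.015 − 0.00758) / 0.015 = 0.00742 / 0.015 ≈ 0.4947

PN ≈ 0.495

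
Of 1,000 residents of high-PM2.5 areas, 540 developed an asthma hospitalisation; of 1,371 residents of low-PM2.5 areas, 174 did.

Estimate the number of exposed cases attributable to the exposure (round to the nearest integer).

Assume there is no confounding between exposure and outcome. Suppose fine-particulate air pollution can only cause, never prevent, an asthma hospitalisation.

about 413 cases

p₁ = P(outcome | exposed) = 540/1000 = 0.54
p₀ = P(outcome | unexposed) = 174/1371 = 0.12691
PN = (p₁ − p₀)/p₁ = (0.54 − 0.12691) / 0.54 ≈ 0.76497.
Attributable cases ≈ PN × (exposed cases) = 0.76497 × 540 ≈ 413.09.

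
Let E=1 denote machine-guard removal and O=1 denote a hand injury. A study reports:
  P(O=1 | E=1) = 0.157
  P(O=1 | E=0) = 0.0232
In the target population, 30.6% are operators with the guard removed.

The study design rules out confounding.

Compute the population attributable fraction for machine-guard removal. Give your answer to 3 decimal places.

Let p₁ = 0.157, p₀ = 0.0232.
Overall risk P(Y=1) = π·p₁ + (1−π)·p₀ = 0.306×0.157 + 0.694×0.0232 = 0.064143.
Under exogeneity, PAF = [P(Y=1) − p₀] / P(Y=1).
PAF = (0.064143 − 0.0232) / 0.064143 ≈ 0.6383

PAF ≈ 0.638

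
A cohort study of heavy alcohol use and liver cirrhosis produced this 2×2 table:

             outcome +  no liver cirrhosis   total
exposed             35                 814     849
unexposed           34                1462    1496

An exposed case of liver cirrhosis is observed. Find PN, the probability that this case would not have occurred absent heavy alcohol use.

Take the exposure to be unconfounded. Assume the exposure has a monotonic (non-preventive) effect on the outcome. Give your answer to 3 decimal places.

p₁ = P(outcome | exposed) = 35/849 = 0.041225
p₀ = P(outcome | unexposed) = 34/1496 = 0.022727
Under exogeneity and monotonicity, PN = (p₁ − p₀)/p₁.
PN = (0.041225 − 0.022727) / 0.041225 ≈ 0.4487

PN ≈ 0.449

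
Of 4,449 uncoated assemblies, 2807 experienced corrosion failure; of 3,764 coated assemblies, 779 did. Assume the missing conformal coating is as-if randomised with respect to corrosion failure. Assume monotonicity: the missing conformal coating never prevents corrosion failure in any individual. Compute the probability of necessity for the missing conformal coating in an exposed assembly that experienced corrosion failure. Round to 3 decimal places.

p₁ = P(outcome | exposed) = 2807/4449 = 0.63093
p₀ = P(outcome | unexposed) = 779/3764 = 0.20696
Under exogeneity and monotonicity, PN = (p₁ − p₀) / p₁.
PN = (0.63093 − 0.20696) / 0.63093 = 0.42397 / 0.63093 ≈ 0.6720

PN ≈ 0.672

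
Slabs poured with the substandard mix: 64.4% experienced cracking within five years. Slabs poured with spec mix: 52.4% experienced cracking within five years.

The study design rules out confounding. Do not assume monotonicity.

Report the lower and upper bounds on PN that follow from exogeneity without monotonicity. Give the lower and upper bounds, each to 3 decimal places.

0.186 ≤ PN ≤ 0.739

p₁ = 0.644, p₀ = 0.524.
Under exogeneity alone the bounds on PN are max{0,(p₁−p₀)/p₁} ≤ PN ≤ min{1,(1−p₀)/p₁}.
  lower = (p₁ − p₀)/p₁ = 0.12 / 0.644 ≈ 0.1863
  upper = min{1, (1 − p₀)/p₁} = 0.476 / 0.644 ≈ 0.7391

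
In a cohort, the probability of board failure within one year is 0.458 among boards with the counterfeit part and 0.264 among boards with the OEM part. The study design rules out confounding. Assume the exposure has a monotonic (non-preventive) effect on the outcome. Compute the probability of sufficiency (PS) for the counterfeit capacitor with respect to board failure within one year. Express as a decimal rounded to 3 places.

Let p₁ = 0.458, p₀ = 0.264.
Under exogeneity and monotonicity, PS = (p₁ − p₀) / (1 − p₀).
PS = (0.458 − 0.264) / (1 − 0.264) = 0.194 / 0.736 ≈ 0.2636

PS ≈ 0.264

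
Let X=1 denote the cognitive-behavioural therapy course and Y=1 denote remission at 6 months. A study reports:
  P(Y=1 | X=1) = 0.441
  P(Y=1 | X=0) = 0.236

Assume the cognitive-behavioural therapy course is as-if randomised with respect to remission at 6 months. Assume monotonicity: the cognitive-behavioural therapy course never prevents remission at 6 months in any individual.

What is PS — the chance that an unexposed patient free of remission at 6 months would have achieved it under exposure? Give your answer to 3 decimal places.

Let p₁ = 0.441, p₀ = 0.236.
Under exogeneity and monotonicity, PS = (p₁ − p₀) / (1 − p₀).
PS = (0.441 − 0.236) / (1 − 0.236) = 0.205 / 0.764 ≈ 0.2683

PS ≈ 0.268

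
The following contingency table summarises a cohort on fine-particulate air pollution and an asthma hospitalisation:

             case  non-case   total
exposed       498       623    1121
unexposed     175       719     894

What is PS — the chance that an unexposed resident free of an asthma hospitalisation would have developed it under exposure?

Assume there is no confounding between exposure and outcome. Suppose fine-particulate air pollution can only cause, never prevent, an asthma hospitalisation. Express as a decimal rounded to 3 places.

PS ≈ 0.309

p₁ = P(outcome | exposed) = 498/1121 = 0.44425
p₀ = P(outcome | unexposed) = 175/894 = 0.19575
Under exogeneity and monotonicity, PS = (p₁ − p₀) / (1 − p₀).
PS = (0.44425 − 0.19575) / (1 − 0.19575) = 0.2485 / 0.80425 ≈ 0.3090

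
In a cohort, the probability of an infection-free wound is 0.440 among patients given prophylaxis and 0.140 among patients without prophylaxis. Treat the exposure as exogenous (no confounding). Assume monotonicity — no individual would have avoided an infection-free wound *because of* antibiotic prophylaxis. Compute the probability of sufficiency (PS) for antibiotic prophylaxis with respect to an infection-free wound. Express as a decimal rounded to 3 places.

Let p₁ = 0.44, p₀ = 0.14.
Under exogeneity and monotonicity, PS = (p₁ − p₀) / (1 − p₀).
PS = (0.44 − 0.14) / (1 − 0.14) = 0.3 / 0.86 ≈ 0.3488

PS ≈ 0.349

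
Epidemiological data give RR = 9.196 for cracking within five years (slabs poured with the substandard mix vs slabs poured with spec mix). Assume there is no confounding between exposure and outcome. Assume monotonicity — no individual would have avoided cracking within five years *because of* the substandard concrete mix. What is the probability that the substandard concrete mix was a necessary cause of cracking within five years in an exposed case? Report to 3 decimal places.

Under exogeneity and monotonicity, PN = (RR − 1) / RR = 1 − 1/RR.
PN = (9.196 − 1) / 9.196 = 8.196 / 9.196 ≈ 0.8913

PN ≈ 0.891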